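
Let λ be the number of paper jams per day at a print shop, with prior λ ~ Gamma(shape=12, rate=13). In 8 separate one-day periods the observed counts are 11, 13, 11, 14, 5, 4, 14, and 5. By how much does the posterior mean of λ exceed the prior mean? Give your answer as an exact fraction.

Total count: 11 + 13 + 11 + 14 + 5 + 4 + 14 + 5 = 77.
Total exposure: 8 days.
Posterior: α' = 12 + 77 = 89, β' = 13 + 8 = 21.
Posterior mean = 89/21 = 89/21; prior mean = 12/13 = 12/13. Difference = 89/21 − 12/13 = 905/273.

905/273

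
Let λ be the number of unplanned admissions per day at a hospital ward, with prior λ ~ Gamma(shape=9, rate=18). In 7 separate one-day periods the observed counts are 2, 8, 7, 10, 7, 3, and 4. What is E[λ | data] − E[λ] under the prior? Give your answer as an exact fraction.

3/2

Total count: 2 + 8 + 7 + 10 + 7 + 3 + 4 = 41.
Total exposure: 7 days.
Gamma(α, β) with Poisson data over total exposure Σt gives posterior Gamma(α+Σx, β+Σt) = Gamma(50, 25).
Posterior mean = 50/25 = 2; prior mean = 9/18 = 1/2. Difference = 2 − 1/2 = 3/2.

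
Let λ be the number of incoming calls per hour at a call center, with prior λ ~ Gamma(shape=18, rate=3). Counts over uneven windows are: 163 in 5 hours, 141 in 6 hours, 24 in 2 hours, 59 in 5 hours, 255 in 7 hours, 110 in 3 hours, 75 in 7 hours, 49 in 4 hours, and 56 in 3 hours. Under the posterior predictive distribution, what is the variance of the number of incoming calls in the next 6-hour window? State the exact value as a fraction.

1292/9

Total count: 163 + 141 + 24 + 59 + 255 + 110 + 75 + 49 + 56 = 932.
Total exposure: 5 + 6 + 2 + 5 + 7 + 3 + 7 + 4 + 3 = 42 hours.
Gamma(α, β) with Poisson data over total exposure Σt gives posterior Gamma(α+Σx, β+Σt) = Gamma(950, 45).
The posterior predictive for a window of length T is Negative Binomial with variance T·α'·(β'+T)/β'² = 6·950·51/2025 = 1292/9.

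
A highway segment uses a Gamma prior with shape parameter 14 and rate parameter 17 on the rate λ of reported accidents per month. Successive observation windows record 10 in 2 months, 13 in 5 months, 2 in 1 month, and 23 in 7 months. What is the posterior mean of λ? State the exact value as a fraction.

Total count: 10 + 13 + 2 + 23 = 48.
Total exposure: 2 + 5 + 1 + 7 = 15 months.
Gamma(α, β) with Poisson data over total exposure Σt gives posterior Gamma(α+Σx, β+Σt) = Gamma(62, 32).
Posterior mean = α'/β' = 62/32 = 31/16.

31/16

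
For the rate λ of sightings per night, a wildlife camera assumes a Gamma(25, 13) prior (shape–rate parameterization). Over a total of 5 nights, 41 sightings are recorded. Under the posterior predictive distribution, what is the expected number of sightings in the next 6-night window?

22

Total count 41 over total exposure 5 nights.
The Gamma prior is conjugate for the Poisson rate, so λ | data ~ Gamma(25+41, 13+5) = Gamma(66, 18).
Predictive mean over a 6-night window = T·E[λ|data] = 6·66/18 = 22.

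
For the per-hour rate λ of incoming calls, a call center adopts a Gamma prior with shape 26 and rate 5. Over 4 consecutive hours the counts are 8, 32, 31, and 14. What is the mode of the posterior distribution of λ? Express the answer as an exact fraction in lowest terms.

110/9

Total count: 8 + 32 + 31 + 14 = 85.
Total exposure: 4 hours.
Posterior: α' = 26 + 85 = 111, β' = 5 + 4 = 9.
Posterior mode = (α'−1)/β' = 110/9.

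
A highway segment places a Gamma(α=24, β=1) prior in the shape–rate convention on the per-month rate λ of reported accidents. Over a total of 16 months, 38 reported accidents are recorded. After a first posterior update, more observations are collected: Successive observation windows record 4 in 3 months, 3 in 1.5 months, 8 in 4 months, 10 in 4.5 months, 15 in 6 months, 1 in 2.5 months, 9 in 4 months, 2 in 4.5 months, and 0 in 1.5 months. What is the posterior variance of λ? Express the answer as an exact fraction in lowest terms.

456/9409

Total count 38 over total exposure 16 months.
After the first batch: Gamma(24 + 38, 1 + 16) = Gamma(62, 17).
Total count: 4 + 3 + 8 + 10 + 15 + 1 + 9 + 2 + 0 = 52.
Total exposure: 3 + 1.5 + 4 + 4.5 + 6 + 2.5 + 4 + 4.5 + 1.5 = 31.5 months.
After the second batch: Gamma(62 + 52, 17 + 31.5) = Gamma(114, 97/2).
Posterior variance = α'/β'² = 114/(9409/4) = 456/9409.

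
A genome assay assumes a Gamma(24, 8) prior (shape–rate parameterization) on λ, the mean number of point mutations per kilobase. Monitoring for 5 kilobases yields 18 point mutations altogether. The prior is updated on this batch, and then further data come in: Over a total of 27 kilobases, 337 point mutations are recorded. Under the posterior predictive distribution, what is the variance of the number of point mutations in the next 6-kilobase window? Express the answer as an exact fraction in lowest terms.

26151/400

Total count 18 over total exposure 5 kilobases.
After the first batch: Gamma(24 + 18, 8 + 5) = Gamma(42, 13).
Total count 337 over total exposure 27 kilobases.
After the second batch: Gamma(42 + 337, 13 + 27) = Gamma(379, 40).
The posterior predictive for a window of length T is Negative Binomial with variance T·α'·(β'+T)/β'² = 6·379·46/1600 = 26151/400.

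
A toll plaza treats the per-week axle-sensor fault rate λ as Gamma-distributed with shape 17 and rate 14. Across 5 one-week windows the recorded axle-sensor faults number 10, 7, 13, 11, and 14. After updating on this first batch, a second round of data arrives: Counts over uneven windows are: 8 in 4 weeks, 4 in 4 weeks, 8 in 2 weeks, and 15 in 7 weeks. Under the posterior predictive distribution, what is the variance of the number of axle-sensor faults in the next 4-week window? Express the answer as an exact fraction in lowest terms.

Total count: 10 + 7 + 13 + 11 + 14 = 55.
Total exposure: 5 weeks.
After the first batch: Gamma(17 + 55, 14 + 5) = Gamma(72, 19).
Total count: 8 + 4 + 8 + 15 = 35.
Total exposure: 4 + 4 + 2 + 7 = 17 weeks.
After the second batch: Gamma(72 + 35, 19 + 17) = Gamma(107, 36).
The posterior predictive for a window of length T is Negative Binomial with variance T·α'·(β'+T)/β'² = 4·107·40/1296 = 1070/81.

1070/81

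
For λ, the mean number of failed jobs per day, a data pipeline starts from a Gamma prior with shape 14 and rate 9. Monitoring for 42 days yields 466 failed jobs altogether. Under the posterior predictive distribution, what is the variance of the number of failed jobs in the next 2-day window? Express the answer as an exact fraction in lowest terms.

Total count 466 over total exposure 42 days.
Gamma(α, β) with Poisson data over total exposure Σt gives posterior Gamma(α+Σx, β+Σt) = Gamma(480, 51).
The posterior predictive for a window of length T is Negative Binomial with variance T·α'·(β'+T)/β'² = 2·480·53/2601 = 16960/867.

16960/867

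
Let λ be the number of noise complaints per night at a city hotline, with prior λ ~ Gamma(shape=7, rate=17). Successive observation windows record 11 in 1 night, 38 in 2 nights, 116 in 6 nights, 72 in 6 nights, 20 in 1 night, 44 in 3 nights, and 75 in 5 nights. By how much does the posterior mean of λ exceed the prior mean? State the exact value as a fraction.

Total count: 11 + 38 + 116 + 72 + 20 + 44 + 75 = 376.
Total exposure: 1 + 2 + 6 + 6 + 1 + 3 + 5 = 24 nights.
The Gamma prior is conjugate for the Poisson rate, so λ | data ~ Gamma(7+376, 17+24) = Gamma(383, 41).
Posterior mean = 383/41 = 383/41; prior mean = 7/17 = 7/17. Difference = 383/41 − 7/17 = 6224/697.

6224/697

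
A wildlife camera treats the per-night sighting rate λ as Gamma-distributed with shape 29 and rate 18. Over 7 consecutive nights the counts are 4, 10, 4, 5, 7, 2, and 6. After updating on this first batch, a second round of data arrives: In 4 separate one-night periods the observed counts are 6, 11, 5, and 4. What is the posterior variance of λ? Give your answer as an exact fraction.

93/841

Total count: 4 + 10 + 4 + 5 + 7 + 2 + 6 = 38.
Total exposure: 7 nights.
After the first batch: Gamma(29 + 38, 18 + 7) = Gamma(67, 25).
Total count: 6 + 11 + 5 + 4 = 26.
Total exposure: 4 nights.
After the second batch: Gamma(67 + 26, 25 + 4) = Gamma(93, 29).
Posterior variance = α'/β'² = 93/841.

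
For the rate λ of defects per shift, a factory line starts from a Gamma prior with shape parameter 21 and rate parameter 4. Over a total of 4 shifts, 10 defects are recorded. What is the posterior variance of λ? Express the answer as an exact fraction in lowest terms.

31/64

Total count 10 over total exposure 4 shifts.
Conjugate update: add total count to the shape and total exposure to the rate, giving Gamma(31, 8).
Posterior variance = α'/β'² = 31/64.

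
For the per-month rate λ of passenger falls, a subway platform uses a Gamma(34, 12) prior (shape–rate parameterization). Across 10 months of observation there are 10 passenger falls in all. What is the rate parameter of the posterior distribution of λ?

Total count 10 over total exposure 10 months.
Conjugate update: add total count to the shape and total exposure to the rate, giving Gamma(44, 22).

22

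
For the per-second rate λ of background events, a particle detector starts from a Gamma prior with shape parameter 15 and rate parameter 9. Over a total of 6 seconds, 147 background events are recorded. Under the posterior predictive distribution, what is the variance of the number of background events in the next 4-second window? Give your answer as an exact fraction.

1368/25

Total count 147 over total exposure 6 seconds.
By Gamma–Poisson conjugacy, the posterior is Gamma(α + Σx, β + Σt) = Gamma(15 + 147, 9 + 6) = Gamma(162, 15).
The posterior predictive for a window of length T is Negative Binomial with variance T·α'·(β'+T)/β'² = 4·162·19/225 = 1368/25.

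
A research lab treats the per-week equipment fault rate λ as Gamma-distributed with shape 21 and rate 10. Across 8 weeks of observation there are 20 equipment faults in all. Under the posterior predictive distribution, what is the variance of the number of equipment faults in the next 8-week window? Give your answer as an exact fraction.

2132/81

Total count 20 over total exposure 8 weeks.
Conjugate update: add total count to the shape and total exposure to the rate, giving Gamma(41, 18).
The posterior predictive for a window of length T is Negative Binomial with variance T·α'·(β'+T)/β'² = 8·41·26/324 = 2132/81.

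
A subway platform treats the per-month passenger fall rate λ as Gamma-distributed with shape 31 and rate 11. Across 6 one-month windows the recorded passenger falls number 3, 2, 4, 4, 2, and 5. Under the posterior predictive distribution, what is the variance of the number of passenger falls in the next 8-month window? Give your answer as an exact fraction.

Total count: 3 + 2 + 4 + 4 + 2 + 5 = 20.
Total exposure: 6 months.
The Gamma prior is conjugate for the Poisson rate, so λ | data ~ Gamma(31+20, 11+6) = Gamma(51, 17).
The posterior predictive for a window of length T is Negative Binomial with variance T·α'·(β'+T)/β'² = 8·51·25/289 = 600/17.

600/17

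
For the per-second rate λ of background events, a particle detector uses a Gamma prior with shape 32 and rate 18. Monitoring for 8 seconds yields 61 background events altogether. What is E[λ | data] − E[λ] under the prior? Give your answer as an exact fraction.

Total count 61 over total exposure 8 seconds.
By Gamma–Poisson conjugacy, the posterior is Gamma(α + Σx, β + Σt) = Gamma(32 + 61, 18 + 8) = Gamma(93, 26).
Posterior mean = 93/26 = 93/26; prior mean = 32/18 = 16/9. Difference = 93/26 − 16/9 = 421/234.

421/234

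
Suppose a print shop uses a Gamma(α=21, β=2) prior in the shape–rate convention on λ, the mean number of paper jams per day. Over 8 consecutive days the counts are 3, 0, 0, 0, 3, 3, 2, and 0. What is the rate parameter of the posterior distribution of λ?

Total count: 3 + 0 + 0 + 0 + 3 + 3 + 2 + 0 = 11.
Total exposure: 8 days.
The Gamma prior is conjugate for the Poisson rate, so λ | data ~ Gamma(21+11, 2+8) = Gamma(32, 10).

10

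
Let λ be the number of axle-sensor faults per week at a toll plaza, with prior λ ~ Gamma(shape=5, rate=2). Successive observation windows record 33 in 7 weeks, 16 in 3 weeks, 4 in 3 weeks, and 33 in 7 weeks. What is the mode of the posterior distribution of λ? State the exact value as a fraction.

Total count: 33 + 16 + 4 + 33 = 86.
Total exposure: 7 + 3 + 3 + 7 = 20 weeks.
Gamma(α, β) with Poisson data over total exposure Σt gives posterior Gamma(α+Σx, β+Σt) = Gamma(91, 22).
Posterior mode = (α'−1)/β' = 90/22 = 45/11.

45/11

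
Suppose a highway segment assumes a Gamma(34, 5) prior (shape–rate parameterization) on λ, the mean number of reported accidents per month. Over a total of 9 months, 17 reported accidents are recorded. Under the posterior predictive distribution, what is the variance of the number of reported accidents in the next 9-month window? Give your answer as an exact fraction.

10557/196

Total count 17 over total exposure 9 months.
The Gamma prior is conjugate for the Poisson rate, so λ | data ~ Gamma(34+17, 5+9) = Gamma(51, 14).
The posterior predictive for a window of length T is Negative Binomial with variance T·α'·(β'+T)/β'² = 9·51·23/196 = 10557/196.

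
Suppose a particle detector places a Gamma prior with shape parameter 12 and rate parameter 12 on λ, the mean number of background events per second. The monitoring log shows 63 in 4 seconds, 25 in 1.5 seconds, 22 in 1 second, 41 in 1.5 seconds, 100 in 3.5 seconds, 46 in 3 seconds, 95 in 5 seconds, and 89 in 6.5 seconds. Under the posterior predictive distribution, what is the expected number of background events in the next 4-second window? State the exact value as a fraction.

Total count: 63 + 25 + 22 + 41 + 100 + 46 + 95 + 89 = 481.
Total exposure: 4 + 1.5 + 1 + 1.5 + 3.5 + 3 + 5 + 6.5 = 26 seconds.
Conjugate update: add total count to the shape and total exposure to the rate, giving Gamma(493, 38).
Predictive mean over a 4-second window = T·E[λ|data] = 4·493/38 = 986/19.

986/19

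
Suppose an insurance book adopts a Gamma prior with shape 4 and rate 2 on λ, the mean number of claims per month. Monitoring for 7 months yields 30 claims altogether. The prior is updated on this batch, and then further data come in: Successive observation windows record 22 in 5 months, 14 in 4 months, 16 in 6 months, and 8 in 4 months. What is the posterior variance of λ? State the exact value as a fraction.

Total count 30 over total exposure 7 months.
After the first batch: Gamma(4 + 30, 2 + 7) = Gamma(34, 9).
Total count: 22 + 14 + 16 + 8 = 60.
Total exposure: 5 + 4 + 6 + 4 = 19 months.
After the second batch: Gamma(34 + 60, 9 + 19) = Gamma(94, 28).
Posterior variance = α'/β'² = 94/784 = 47/392.

47/392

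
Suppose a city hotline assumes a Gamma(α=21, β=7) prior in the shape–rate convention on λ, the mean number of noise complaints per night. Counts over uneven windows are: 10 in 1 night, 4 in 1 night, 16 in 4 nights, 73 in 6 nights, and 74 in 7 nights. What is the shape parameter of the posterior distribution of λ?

Total count: 10 + 4 + 16 + 73 + 74 = 177.
Total exposure: 1 + 1 + 4 + 6 + 7 = 19 nights.
Gamma(α, β) with Poisson data over total exposure Σt gives posterior Gamma(α+Σx, β+Σt) = Gamma(198, 26).

198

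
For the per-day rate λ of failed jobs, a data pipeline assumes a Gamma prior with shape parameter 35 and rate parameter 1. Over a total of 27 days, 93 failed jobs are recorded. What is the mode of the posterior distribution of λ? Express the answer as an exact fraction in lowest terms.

127/28

Total count 93 over total exposure 27 days.
By Gamma–Poisson conjugacy, the posterior is Gamma(α + Σx, β + Σt) = Gamma(35 + 93, 1 + 27) = Gamma(128, 28).
Posterior mode = (α'−1)/β' = 127/28.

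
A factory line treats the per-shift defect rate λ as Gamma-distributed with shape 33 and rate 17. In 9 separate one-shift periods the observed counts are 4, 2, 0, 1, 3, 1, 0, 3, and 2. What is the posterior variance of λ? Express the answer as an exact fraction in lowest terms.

Total count: 4 + 2 + 0 + 1 + 3 + 1 + 0 + 3 + 2 = 16.
Total exposure: 9 shifts.
Conjugate update: add total count to the shape and total exposure to the rate, giving Gamma(49, 26).
Posterior variance = α'/β'² = 49/676.

49/676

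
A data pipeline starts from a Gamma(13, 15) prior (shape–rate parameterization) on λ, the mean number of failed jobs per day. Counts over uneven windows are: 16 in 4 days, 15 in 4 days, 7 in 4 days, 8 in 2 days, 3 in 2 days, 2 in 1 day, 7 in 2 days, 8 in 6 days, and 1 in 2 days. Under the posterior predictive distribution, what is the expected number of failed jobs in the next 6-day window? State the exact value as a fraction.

80/7

Total count: 16 + 15 + 7 + 8 + 3 + 2 + 7 + 8 + 1 = 67.
Total exposure: 4 + 4 + 4 + 2 + 2 + 1 + 2 + 6 + 2 = 27 days.
Posterior: α' = 13 + 67 = 80, β' = 15 + 27 = 42.
Predictive mean over a 6-day window = T·E[λ|data] = 6·80/42 = 80/7.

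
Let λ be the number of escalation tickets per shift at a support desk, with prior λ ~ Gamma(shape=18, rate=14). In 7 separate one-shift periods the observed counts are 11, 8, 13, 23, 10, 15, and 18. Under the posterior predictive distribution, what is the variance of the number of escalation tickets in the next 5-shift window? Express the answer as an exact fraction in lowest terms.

15080/441

Total count: 11 + 8 + 13 + 23 + 10 + 15 + 18 = 98.
Total exposure: 7 shifts.
Posterior: α' = 18 + 98 = 116, β' = 14 + 7 = 21.
The posterior predictive for a window of length T is Negative Binomial with variance T·α'·(β'+T)/β'² = 5·116·26/441 = 15080/441.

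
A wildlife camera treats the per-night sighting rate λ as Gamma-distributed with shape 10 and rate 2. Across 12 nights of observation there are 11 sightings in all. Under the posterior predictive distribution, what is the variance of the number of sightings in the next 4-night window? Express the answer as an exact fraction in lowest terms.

Total count 11 over total exposure 12 nights.
Gamma(α, β) with Poisson data over total exposure Σt gives posterior Gamma(α+Σx, β+Σt) = Gamma(21, 14).
The posterior predictive for a window of length T is Negative Binomial with variance T·α'·(β'+T)/β'² = 4·21·18/196 = 54/7.

54/7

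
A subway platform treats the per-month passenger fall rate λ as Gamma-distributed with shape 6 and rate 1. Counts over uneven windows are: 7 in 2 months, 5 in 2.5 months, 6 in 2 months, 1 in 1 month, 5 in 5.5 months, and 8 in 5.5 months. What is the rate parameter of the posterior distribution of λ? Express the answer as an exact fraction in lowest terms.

39/2

Total count: 7 + 5 + 6 + 1 + 5 + 8 = 32.
Total exposure: 2 + 2.5 + 2 + 1 + 5.5 + 5.5 = 18.5 months.
The Gamma prior is conjugate for the Poisson rate, so λ | data ~ Gamma(6+32, 1+18.5) = Gamma(38, 39/2).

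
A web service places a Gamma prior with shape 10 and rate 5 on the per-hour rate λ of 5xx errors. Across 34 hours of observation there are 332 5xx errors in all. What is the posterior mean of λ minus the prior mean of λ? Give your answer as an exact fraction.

Total count 332 over total exposure 34 hours.
Posterior: α' = 10 + 332 = 342, β' = 5 + 34 = 39.
Posterior mean = 342/39 = 114/13; prior mean = 10/5 = 2. Difference = 114/13 − 2 = 88/13.

88/13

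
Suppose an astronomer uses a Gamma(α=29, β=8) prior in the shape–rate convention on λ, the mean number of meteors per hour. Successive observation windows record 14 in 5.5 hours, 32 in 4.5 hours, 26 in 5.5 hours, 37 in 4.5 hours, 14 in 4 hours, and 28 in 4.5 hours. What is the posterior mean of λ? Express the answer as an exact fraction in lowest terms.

Total count: 14 + 32 + 26 + 37 + 14 + 28 = 151.
Total exposure: 5.5 + 4.5 + 5.5 + 4.5 + 4 + 4.5 = 28.5 hours.
Conjugate update: add total count to the shape and total exposure to the rate, giving Gamma(180, 73/2).
Posterior mean = α'/β' = 180/(73/2) = 360/73.

360/73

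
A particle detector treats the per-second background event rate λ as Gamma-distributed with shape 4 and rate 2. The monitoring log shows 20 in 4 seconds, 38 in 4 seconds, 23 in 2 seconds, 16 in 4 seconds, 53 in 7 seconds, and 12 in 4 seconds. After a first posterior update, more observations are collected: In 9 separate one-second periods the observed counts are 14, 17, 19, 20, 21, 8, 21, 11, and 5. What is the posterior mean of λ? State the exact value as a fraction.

Total count: 20 + 38 + 23 + 16 + 53 + 12 = 162.
Total exposure: 4 + 4 + 2 + 4 + 7 + 4 = 25 seconds.
After the first batch: Gamma(4 + 162, 2 + 25) = Gamma(166, 27).
Total count: 14 + 17 + 19 + 20 + 21 + 8 + 21 + 11 + 5 = 136.
Total exposure: 9 seconds.
After the second batch: Gamma(166 + 136, 27 + 9) = Gamma(302, 36).
Posterior mean = α'/β' = 302/36 = 151/18.

151/18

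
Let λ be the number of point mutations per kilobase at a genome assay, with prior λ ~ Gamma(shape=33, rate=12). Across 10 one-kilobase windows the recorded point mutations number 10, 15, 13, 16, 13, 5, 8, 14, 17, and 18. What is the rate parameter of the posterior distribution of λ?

Total count: 10 + 15 + 13 + 16 + 13 + 5 + 8 + 14 + 17 + 18 = 129.
Total exposure: 10 kilobases.
Gamma(α, β) with Poisson data over total exposure Σt gives posterior Gamma(α+Σx, β+Σt) = Gamma(162, 22).

22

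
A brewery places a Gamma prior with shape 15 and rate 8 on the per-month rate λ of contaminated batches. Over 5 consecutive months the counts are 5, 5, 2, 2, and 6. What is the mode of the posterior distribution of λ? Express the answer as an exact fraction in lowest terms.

Total count: 5 + 5 + 2 + 2 + 6 = 20.
Total exposure: 5 months.
Posterior: α' = 15 + 20 = 35, β' = 8 + 5 = 13.
Posterior mode = (α'−1)/β' = 34/13.

34/13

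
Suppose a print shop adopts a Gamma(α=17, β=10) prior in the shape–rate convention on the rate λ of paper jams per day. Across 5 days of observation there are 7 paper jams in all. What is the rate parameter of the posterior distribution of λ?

Total count 7 over total exposure 5 days.
By Gamma–Poisson conjugacy, the posterior is Gamma(α + Σx, β + Σt) = Gamma(17 + 7, 10 + 5) = Gamma(24, 15).

15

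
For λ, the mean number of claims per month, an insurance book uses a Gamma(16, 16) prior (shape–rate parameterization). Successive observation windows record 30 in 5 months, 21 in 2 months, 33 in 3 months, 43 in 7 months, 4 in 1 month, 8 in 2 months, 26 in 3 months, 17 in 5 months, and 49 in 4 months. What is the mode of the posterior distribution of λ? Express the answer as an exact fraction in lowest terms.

41/8

Total count: 30 + 21 + 33 + 43 + 4 + 8 + 26 + 17 + 49 = 231.
Total exposure: 5 + 2 + 3 + 7 + 1 + 2 + 3 + 5 + 4 = 32 months.
By Gamma–Poisson conjugacy, the posterior is Gamma(α + Σx, β + Σt) = Gamma(16 + 231, 16 + 32) = Gamma(247, 48).
Posterior mode = (α'−1)/β' = 246/48 = 41/8.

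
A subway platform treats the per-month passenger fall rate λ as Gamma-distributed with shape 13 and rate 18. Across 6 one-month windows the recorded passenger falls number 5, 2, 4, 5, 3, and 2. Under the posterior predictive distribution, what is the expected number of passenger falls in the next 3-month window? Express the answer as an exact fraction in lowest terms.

Total count: 5 + 2 + 4 + 5 + 3 + 2 = 21.
Total exposure: 6 months.
Gamma(α, β) with Poisson data over total exposure Σt gives posterior Gamma(α+Σx, β+Σt) = Gamma(34, 24).
Predictive mean over a 3-month window = T·E[λ|data] = 3·34/24 = 17/4.

17/4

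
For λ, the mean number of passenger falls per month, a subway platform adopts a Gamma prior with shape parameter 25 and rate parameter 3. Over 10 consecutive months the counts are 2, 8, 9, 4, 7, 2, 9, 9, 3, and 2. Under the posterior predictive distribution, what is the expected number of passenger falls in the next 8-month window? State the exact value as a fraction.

Total count: 2 + 8 + 9 + 4 + 7 + 2 + 9 + 9 + 3 + 2 = 55.
Total exposure: 10 months.
By Gamma–Poisson conjugacy, the posterior is Gamma(α + Σx, β + Σt) = Gamma(25 + 55, 3 + 10) = Gamma(80, 13).
Predictive mean over an 8-month window = T·E[λ|data] = 8·80/13 = 640/13.

640/13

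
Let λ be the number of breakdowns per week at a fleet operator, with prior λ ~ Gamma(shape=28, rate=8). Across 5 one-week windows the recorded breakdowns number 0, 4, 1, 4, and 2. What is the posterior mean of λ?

Total count: 0 + 4 + 1 + 4 + 2 = 11.
Total exposure: 5 weeks.
By Gamma–Poisson conjugacy, the posterior is Gamma(α + Σx, β + Σt) = Gamma(28 + 11, 8 + 5) = Gamma(39, 13).
Posterior mean = α'/β' = 39/13 = 3.

3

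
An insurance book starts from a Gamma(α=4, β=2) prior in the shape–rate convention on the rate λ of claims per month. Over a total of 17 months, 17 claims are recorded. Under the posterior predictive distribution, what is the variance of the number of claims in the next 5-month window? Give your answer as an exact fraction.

Total count 17 over total exposure 17 months.
Conjugate update: add total count to the shape and total exposure to the rate, giving Gamma(21, 19).
The posterior predictive for a window of length T is Negative Binomial with variance T·α'·(β'+T)/β'² = 5·21·24/361 = 2520/361.

2520/361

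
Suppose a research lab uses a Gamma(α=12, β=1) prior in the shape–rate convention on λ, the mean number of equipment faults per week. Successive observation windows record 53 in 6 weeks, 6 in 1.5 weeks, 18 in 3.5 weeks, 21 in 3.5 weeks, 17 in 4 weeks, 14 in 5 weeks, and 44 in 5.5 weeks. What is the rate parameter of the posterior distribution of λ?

30

Total count: 53 + 6 + 18 + 21 + 17 + 14 + 44 = 173.
Total exposure: 6 + 1.5 + 3.5 + 3.5 + 4 + 5 + 5.5 = 29 weeks.
Conjugate update: add total count to the shape and total exposure to the rate, giving Gamma(185, 30).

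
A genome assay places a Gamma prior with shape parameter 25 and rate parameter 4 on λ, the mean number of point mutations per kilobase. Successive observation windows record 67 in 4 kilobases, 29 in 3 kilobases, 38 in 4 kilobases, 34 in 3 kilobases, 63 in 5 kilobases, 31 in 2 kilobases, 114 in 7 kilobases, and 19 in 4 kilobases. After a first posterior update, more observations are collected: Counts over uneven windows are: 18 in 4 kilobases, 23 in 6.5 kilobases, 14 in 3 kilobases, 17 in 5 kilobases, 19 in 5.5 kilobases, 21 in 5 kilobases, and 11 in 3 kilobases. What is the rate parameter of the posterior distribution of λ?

68

Total count: 67 + 29 + 38 + 34 + 63 + 31 + 114 + 19 = 395.
Total exposure: 4 + 3 + 4 + 3 + 5 + 2 + 7 + 4 = 32 kilobases.
After the first batch: Gamma(25 + 395, 4 + 32) = Gamma(420, 36).
Total count: 18 + 23 + 14 + 17 + 19 + 21 + 11 = 123.
Total exposure: 4 + 6.5 + 3 + 5 + 5.5 + 5 + 3 = 32 kilobases.
After the second batch: Gamma(420 + 123, 36 + 32) = Gamma(543, 68).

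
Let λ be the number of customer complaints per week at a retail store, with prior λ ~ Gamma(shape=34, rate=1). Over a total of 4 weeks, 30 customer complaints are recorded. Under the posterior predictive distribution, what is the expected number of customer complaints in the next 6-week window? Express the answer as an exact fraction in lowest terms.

384/5

Total count 30 over total exposure 4 weeks.
Posterior: α' = 34 + 30 = 64, β' = 1 + 4 = 5.
Predictive mean over a 6-week window = T·E[λ|data] = 6·64/5 = 384/5.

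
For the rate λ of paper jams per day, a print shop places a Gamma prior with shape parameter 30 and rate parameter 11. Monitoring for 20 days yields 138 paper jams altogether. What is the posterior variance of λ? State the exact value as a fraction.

Total count 138 over total exposure 20 days.
Gamma(α, β) with Poisson data over total exposure Σt gives posterior Gamma(α+Σx, β+Σt) = Gamma(168, 31).
Posterior variance = α'/β'² = 168/961.

168/961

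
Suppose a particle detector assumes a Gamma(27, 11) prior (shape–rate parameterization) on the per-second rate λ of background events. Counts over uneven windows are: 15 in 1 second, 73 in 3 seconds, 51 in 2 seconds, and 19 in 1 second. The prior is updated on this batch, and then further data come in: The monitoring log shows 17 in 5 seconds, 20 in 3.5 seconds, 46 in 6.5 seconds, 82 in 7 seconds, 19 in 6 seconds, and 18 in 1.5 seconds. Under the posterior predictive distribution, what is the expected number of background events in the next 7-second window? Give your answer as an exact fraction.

Total count: 15 + 73 + 51 + 19 = 158.
Total exposure: 1 + 3 + 2 + 1 = 7 seconds.
After the first batch: Gamma(27 + 158, 11 + 7) = Gamma(185, 18).
Total count: 17 + 20 + 46 + 82 + 19 + 18 = 202.
Total exposure: 5 + 3.5 + 6.5 + 7 + 6 + 1.5 = 29.5 seconds.
After the second batch: Gamma(185 + 202, 18 + 29.5) = Gamma(387, 95/2).
Predictive mean over a 7-second window = T·E[λ|data] = 7·387/(95/2) = 5418/95.

5418/95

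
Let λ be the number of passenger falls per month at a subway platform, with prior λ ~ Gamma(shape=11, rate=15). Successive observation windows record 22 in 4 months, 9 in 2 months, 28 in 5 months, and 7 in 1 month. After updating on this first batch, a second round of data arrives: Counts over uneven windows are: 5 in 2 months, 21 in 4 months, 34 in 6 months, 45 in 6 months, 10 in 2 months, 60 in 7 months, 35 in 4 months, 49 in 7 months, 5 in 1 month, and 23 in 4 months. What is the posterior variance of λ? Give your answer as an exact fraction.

13/175

Total count: 22 + 9 + 28 + 7 = 66.
Total exposure: 4 + 2 + 5 + 1 = 12 months.
After the first batch: Gamma(11 + 66, 15 + 12) = Gamma(77, 27).
Total count: 5 + 21 + 34 + 45 + 10 + 60 + 35 + 49 + 5 + 23 = 287.
Total exposure: 2 + 4 + 6 + 6 + 2 + 7 + 4 + 7 + 1 + 4 = 43 months.
After the second batch: Gamma(77 + 287, 27 + 43) = Gamma(364, 70).
Posterior variance = α'/β'² = 364/4900 = 13/175.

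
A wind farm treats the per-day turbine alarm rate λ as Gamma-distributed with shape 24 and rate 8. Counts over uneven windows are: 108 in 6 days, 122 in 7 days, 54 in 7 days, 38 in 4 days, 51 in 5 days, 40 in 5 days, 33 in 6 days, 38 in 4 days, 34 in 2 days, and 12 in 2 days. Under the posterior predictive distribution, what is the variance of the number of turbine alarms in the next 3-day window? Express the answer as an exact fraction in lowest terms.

Total count: 108 + 122 + 54 + 38 + 51 + 40 + 33 + 38 + 34 + 12 = 530.
Total exposure: 6 + 7 + 7 + 4 + 5 + 5 + 6 + 4 + 2 + 2 = 48 days.
The Gamma prior is conjugate for the Poisson rate, so λ | data ~ Gamma(24+530, 8+48) = Gamma(554, 56).
The posterior predictive for a window of length T is Negative Binomial with variance T·α'·(β'+T)/β'² = 3·554·59/3136 = 49029/1568.

49029/1568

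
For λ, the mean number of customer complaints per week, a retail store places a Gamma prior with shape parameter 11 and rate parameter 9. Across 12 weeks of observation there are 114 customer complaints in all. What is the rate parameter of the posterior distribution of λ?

21

Total count 114 over total exposure 12 weeks.
Gamma(α, β) with Poisson data over total exposure Σt gives posterior Gamma(α+Σx, β+Σt) = Gamma(125, 21).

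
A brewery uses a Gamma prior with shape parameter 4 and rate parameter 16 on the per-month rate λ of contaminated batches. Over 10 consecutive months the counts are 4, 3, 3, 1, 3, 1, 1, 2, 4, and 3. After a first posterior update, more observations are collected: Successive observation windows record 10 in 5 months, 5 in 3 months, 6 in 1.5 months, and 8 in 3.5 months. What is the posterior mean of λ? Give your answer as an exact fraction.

Total count: 4 + 3 + 3 + 1 + 3 + 1 + 1 + 2 + 4 + 3 = 25.
Total exposure: 10 months.
After the first batch: Gamma(4 + 25, 16 + 10) = Gamma(29, 26).
Total count: 10 + 5 + 6 + 8 = 29.
Total exposure: 5 + 3 + 1.5 + 3.5 = 13 months.
After the second batch: Gamma(29 + 29, 26 + 13) = Gamma(58, 39).
Posterior mean = α'/β' = 58/39.

58/39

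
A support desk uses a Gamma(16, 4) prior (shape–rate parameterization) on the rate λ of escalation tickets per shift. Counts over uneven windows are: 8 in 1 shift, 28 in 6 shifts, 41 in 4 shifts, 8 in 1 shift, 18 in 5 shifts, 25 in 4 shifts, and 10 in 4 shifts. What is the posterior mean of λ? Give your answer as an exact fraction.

154/29

Total count: 8 + 28 + 41 + 8 + 18 + 25 + 10 = 138.
Total exposure: 1 + 6 + 4 + 1 + 5 + 4 + 4 = 25 shifts.
By Gamma–Poisson conjugacy, the posterior is Gamma(α + Σx, β + Σt) = Gamma(16 + 138, 4 + 25) = Gamma(154, 29).
Posterior mean = α'/β' = 154/29.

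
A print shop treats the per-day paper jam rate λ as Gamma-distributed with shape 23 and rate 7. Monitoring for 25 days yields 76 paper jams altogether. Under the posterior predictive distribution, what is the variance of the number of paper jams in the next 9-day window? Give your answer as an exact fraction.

Total count 76 over total exposure 25 days.
Posterior: α' = 23 + 76 = 99, β' = 7 + 25 = 32.
The posterior predictive for a window of length T is Negative Binomial with variance T·α'·(β'+T)/β'² = 9·99·41/1024 = 36531/1024.

36531/1024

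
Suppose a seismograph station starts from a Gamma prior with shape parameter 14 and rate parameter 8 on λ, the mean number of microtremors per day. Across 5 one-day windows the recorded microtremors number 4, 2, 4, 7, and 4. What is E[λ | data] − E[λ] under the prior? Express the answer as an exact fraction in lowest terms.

49/52

Total count: 4 + 2 + 4 + 7 + 4 = 21.
Total exposure: 5 days.
Gamma(α, β) with Poisson data over total exposure Σt gives posterior Gamma(α+Σx, β+Σt) = Gamma(35, 13).
Posterior mean = 35/13 = 35/13; prior mean = 14/8 = 7/4. Difference = 35/13 − 7/4 = 49/52.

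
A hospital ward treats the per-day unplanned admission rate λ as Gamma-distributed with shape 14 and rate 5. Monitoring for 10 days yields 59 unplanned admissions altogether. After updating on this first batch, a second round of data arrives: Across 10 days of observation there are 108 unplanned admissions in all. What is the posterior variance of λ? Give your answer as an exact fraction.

181/625

Total count 59 over total exposure 10 days.
After the first batch: Gamma(14 + 59, 5 + 10) = Gamma(73, 15).
Total count 108 over total exposure 10 days.
After the second batch: Gamma(73 + 108, 15 + 10) = Gamma(181, 25).
Posterior variance = α'/β'² = 181/625.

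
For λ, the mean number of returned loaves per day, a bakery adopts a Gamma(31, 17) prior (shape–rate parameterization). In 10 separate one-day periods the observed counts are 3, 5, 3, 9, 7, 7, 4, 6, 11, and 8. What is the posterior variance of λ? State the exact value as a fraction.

Total count: 3 + 5 + 3 + 9 + 7 + 7 + 4 + 6 + 11 + 8 = 63.
Total exposure: 10 days.
Conjugate update: add total count to the shape and total exposure to the rate, giving Gamma(94, 27).
Posterior variance = α'/β'² = 94/729.

94/729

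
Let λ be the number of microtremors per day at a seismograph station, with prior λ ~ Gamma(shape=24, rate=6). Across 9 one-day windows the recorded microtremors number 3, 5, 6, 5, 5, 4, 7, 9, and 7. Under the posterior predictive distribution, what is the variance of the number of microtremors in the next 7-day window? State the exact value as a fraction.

154/3

Total count: 3 + 5 + 6 + 5 + 5 + 4 + 7 + 9 + 7 = 51.
Total exposure: 9 days.
Posterior: α' = 24 + 51 = 75, β' = 6 + 9 = 15.
The posterior predictive for a window of length T is Negative Binomial with variance T·α'·(β'+T)/β'² = 7·75·22/225 = 154/3.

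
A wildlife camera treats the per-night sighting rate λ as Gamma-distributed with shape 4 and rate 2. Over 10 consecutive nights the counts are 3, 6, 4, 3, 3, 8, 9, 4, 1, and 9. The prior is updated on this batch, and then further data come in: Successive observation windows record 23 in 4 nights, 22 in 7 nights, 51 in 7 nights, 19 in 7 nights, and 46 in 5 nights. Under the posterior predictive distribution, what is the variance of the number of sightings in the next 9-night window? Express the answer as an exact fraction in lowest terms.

Total count: 3 + 6 + 4 + 3 + 3 + 8 + 9 + 4 + 1 + 9 = 50.
Total exposure: 10 nights.
After the first batch: Gamma(4 + 50, 2 + 10) = Gamma(54, 12).
Total count: 23 + 22 + 51 + 19 + 46 = 161.
Total exposure: 4 + 7 + 7 + 7 + 5 = 30 nights.
After the second batch: Gamma(54 + 161, 12 + 30) = Gamma(215, 42).
The posterior predictive for a window of length T is Negative Binomial with variance T·α'·(β'+T)/β'² = 9·215·51/1764 = 10965/196.

10965/196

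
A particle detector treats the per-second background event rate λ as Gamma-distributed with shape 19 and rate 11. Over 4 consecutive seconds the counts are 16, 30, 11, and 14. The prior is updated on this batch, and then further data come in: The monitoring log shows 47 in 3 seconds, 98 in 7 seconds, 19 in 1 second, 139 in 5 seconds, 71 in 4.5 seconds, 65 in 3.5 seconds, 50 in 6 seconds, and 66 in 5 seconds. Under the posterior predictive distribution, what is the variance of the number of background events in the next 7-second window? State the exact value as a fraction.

Total count: 16 + 30 + 11 + 14 = 71.
Total exposure: 4 seconds.
After the first batch: Gamma(19 + 71, 11 + 4) = Gamma(90, 15).
Total count: 47 + 98 + 19 + 139 + 71 + 65 + 50 + 66 = 555.
Total exposure: 3 + 7 + 1 + 5 + 4.5 + 3.5 + 6 + 5 = 35 seconds.
After the second batch: Gamma(90 + 555, 15 + 35) = Gamma(645, 50).
The posterior predictive for a window of length T is Negative Binomial with variance T·α'·(β'+T)/β'² = 7·645·57/2500 = 51471/500.

51471/500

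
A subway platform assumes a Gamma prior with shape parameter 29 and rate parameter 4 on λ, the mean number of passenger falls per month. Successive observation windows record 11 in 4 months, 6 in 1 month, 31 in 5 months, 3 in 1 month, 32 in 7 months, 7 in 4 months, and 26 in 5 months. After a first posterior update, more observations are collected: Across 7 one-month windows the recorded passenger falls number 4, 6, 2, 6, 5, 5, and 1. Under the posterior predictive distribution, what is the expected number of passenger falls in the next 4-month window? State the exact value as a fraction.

Total count: 11 + 6 + 31 + 3 + 32 + 7 + 26 = 116.
Total exposure: 4 + 1 + 5 + 1 + 7 + 4 + 5 = 27 months.
After the first batch: Gamma(29 + 116, 4 + 27) = Gamma(145, 31).
Total count: 4 + 6 + 2 + 6 + 5 + 5 + 1 = 29.
Total exposure: 7 months.
After the second batch: Gamma(145 + 29, 31 + 7) = Gamma(174, 38).
Predictive mean over a 4-month window = T·E[λ|data] = 4·174/38 = 348/19.

348/19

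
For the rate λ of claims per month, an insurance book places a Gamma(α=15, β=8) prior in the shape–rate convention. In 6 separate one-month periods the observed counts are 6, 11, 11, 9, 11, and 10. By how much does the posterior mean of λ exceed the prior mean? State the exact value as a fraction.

Total count: 6 + 11 + 11 + 9 + 11 + 10 = 58.
Total exposure: 6 months.
Gamma(α, β) with Poisson data over total exposure Σt gives posterior Gamma(α+Σx, β+Σt) = Gamma(73, 14).
Posterior mean = 73/14 = 73/14; prior mean = 15/8 = 15/8. Difference = 73/14 − 15/8 = 187/56.

187/56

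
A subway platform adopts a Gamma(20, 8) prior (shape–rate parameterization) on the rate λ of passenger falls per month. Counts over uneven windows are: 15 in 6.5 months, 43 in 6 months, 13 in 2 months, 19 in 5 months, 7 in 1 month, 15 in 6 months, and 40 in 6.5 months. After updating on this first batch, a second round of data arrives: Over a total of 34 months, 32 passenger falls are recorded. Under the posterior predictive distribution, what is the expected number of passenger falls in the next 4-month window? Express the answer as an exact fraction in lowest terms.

272/25

Total count: 15 + 43 + 13 + 19 + 7 + 15 + 40 = 152.
Total exposure: 6.5 + 6 + 2 + 5 + 1 + 6 + 6.5 = 33 months.
After the first batch: Gamma(20 + 152, 8 + 33) = Gamma(172, 41).
Total count 32 over total exposure 34 months.
After the second batch: Gamma(172 + 32, 41 + 34) = Gamma(204, 75).
Predictive mean over a 4-month window = T·E[λ|data] = 4·204/75 = 272/25.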